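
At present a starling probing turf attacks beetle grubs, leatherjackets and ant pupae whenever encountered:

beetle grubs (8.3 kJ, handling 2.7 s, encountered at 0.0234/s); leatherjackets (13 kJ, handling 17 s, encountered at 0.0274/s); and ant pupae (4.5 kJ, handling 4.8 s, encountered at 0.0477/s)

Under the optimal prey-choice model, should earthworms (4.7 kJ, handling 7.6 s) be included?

Current rate: (0.0234×8.3 + 0.0274×13 + 0.0477×4.5)/(1 + 0.0234×2.7 + 0.0274×17 + 0.0477×4.8) = 0.4352 kJ/s.
earthworms: E/h = 4.7/7.6 = 0.6184 kJ/s.
0.6184 > 0.4352, so adding earthworms raises the average — include it.

Yes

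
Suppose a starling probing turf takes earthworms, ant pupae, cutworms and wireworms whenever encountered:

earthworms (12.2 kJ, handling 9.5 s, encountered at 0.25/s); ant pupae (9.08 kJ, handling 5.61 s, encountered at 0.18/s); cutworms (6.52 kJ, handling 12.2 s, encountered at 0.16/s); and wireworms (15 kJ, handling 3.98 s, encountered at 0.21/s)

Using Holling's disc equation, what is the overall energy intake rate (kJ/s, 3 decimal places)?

R = Σλ_iE_i / (1 + Σλ_ih_i)
Numerator: 0.25×12.2 + 0.18×9.08 + 0.16×6.52 + 0.21×15 = 8.878
Denominator: 1 + 0.25×9.5 + 0.18×5.61 + 0.16×12.2 + 0.21×3.98 = 7.173
R = 8.878/7.173 = 1.238 kJ/s

1.238 kJ/s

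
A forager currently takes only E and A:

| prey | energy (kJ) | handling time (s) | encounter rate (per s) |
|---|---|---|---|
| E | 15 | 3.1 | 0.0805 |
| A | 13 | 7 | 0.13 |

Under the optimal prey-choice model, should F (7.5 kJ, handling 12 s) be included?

No

On E and A alone, R = ΣλE/(1+Σλh) = 2.897/2.16 = 1.342 kJ/s.
F: E/h = 7.5/12 = 0.625 kJ/s.
Since 0.625 < R, time spent handling F is better spent searching.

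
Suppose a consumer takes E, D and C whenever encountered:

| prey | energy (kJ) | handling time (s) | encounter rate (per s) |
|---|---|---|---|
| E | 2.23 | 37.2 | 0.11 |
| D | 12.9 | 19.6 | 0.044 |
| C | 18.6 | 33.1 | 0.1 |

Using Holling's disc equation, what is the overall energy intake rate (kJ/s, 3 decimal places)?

0.289 kJ/s

Energy encountered per unit search time: 0.11×2.23 + 0.044×12.9 + 0.1×18.6 = 2.673 kJ/s.
Handling time per unit search time: 0.11×37.2 + 0.044×19.6 + 0.1×33.1 = 8.264.
Rate = 2.673/(1 + 8.264) = 0.2885 kJ/s.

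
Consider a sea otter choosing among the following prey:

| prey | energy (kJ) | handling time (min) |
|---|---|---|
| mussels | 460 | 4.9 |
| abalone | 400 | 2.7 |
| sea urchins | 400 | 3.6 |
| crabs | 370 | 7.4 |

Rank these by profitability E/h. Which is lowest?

In descending order of E/h:
abalone: 400/2.7 = 148 kJ/min
sea urchins: 400/3.6 = 111 kJ/min
mussels: 460/4.9 = 93.9 kJ/min
crabs: 370/7.4 = 50 kJ/min

crabs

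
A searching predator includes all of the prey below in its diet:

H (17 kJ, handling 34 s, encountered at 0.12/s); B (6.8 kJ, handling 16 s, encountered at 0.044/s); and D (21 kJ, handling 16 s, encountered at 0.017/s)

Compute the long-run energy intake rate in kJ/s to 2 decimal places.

R = Σλ_iE_i / (1 + Σλ_ih_i)
Numerator: 0.12×17 + 0.044×6.8 + 0.017×21 = 2.696
Denominator: 1 + 0.12×34 + 0.044×16 + 0.017×16 = 6.056
R = 2.696/6.056 = 0.4452 kJ/s

0.45 kJ/s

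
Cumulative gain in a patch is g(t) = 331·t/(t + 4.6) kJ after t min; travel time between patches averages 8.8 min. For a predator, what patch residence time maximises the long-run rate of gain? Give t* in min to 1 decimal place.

Maximise g(t)/(T+t): set derivative to zero → g'(t)(T+t) = g(t).
g'(t) = 331·4.6/(t + 4.6)². Setting 331·4.6/(t+4.6)² = 331t/[(t+4.6)(8.8+t)] gives 4.6(8.8+t) = t(t+4.6), so t² = 4.6×8.8 = 40.48.
t* = √40.48 = 6.362 min.

6.4 min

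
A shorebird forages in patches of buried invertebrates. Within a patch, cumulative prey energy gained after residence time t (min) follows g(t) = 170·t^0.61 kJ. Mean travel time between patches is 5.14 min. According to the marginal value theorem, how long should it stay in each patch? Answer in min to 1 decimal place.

Optimal t* satisfies g'(t*) = g(t*)/(T + t*).
g'(t) = 0.61·170·t^-0.39. Setting 0.61·170·t^-0.39 = 170·t^0.61/(5.14+t) gives 0.61(5.14+t) = t, so 0.39·t = 0.61×5.14.
t* = 0.61×5.14/0.39 = 8.039 min.

8.0 min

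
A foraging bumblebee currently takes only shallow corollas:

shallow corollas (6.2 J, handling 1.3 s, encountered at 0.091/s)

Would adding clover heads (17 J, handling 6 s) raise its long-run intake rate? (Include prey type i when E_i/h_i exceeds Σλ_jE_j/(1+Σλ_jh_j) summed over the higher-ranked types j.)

Yes

Intake rate on the current diet: R = (0.091×6.2) / (1 + 0.091×1.3) = 0.5642/1.118 = 0.5045 J/s.
clover heads: E/h = 17/6 = 2.833 J/s.
Since 2.833 > R, including clover heads increases the long-run rate.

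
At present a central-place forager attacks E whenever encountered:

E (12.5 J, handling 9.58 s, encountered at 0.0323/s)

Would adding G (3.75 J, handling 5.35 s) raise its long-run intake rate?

Current rate: (0.0323×12.5)/(1 + 0.0323×9.58) = 0.3083 J/s.
G: E/h = 3.75/5.35 = 0.7009 J/s.
Since 0.7009 > R, including G increases the long-run rate.

Yes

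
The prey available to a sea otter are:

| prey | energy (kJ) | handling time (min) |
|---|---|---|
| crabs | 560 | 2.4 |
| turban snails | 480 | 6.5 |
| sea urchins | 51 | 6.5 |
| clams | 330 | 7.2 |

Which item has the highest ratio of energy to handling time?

In descending order of E/h:
crabs: 560/2.4 = 233 kJ/min
turban snails: 480/6.5 = 73.8 kJ/min
clams: 330/7.2 = 45.8 kJ/min
sea urchins: 51/6.5 = 7.85 kJ/min

crabs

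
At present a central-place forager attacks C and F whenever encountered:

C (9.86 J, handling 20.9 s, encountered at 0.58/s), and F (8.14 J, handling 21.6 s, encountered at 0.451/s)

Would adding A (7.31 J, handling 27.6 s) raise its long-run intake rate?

On C and F alone, R = ΣλE/(1+Σλh) = 9.39/22.86 = 0.4107 J/s.
Profitability of A: 7.31/27.6 = 0.2649 J/s.
0.2649 < 0.4107, so adding A would lower the average — exclude it.

No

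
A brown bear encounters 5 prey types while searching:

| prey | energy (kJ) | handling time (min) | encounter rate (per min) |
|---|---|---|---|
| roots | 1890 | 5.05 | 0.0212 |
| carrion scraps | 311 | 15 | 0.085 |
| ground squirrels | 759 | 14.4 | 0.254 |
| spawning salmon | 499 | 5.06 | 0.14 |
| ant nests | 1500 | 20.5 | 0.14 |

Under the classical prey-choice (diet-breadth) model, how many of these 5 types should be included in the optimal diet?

Rank by E/h (kJ/min): roots 374, spawning salmon 98.6, ant nests 73.2, ground squirrels 52.7, carrion scraps 20.7. Include each in turn until the next type's E/h falls below the running intake rate.
Rate on top 1: 36.19. spawning salmon: 98.6 > 36.19 → include.
Rate on top 2: 60.55. ant nests: 73.2 > 60.55 → include.
Rate on top 3: 68.28. ground squirrels: 52.7 < 68.28 → exclude; stop.
Optimal diet: roots, spawning salmon, ant nests — 3 of 5 types.

3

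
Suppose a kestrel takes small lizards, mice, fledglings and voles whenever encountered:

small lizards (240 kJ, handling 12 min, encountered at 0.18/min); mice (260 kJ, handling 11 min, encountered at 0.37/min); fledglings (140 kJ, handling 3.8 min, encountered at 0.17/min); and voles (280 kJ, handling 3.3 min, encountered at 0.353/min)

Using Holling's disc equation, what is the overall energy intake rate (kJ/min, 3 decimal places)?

R = (0.18×240 + 0.37×260 + 0.17×140 + 0.353×280) / (1 + 0.18×12 + 0.37×11 + 0.17×3.8 + 0.353×3.3) = 262/9.041 = 28.98 kJ/min.

28.984 kJ/min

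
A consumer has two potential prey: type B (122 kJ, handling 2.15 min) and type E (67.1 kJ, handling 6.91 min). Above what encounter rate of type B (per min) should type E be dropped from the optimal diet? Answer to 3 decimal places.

The zero-one rule: include type E iff E₂/h₂ > λE₁/(1+λh₁). Equality gives the switch point.
λE₁h₂ = E₂ + λE₂h₁ ⇒ λ = E₂/(E₁h₂ − E₂h₁) = 67.1/(843 − 144.3) = 0.09603 per min.

0.096 per min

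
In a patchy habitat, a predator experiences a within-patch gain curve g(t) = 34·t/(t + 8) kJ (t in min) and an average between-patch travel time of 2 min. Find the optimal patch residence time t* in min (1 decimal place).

4.0 min

Maximise g(t)/(T+t): set derivative to zero → g'(t)(T+t) = g(t).
g'(t) = 34·8/(t + 8)². Setting 34·8/(t+8)² = 34t/[(t+8)(2+t)] gives 8(2+t) = t(t+8), so t² = 8×2 = 16.
t* = √16 = 4 min.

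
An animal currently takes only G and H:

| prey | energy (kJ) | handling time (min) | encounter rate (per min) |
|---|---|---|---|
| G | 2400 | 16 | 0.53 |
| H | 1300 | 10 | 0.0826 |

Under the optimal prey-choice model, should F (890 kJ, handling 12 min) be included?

No

On G and H alone, R = ΣλE/(1+Σλh) = 1379/10.31 = 133.8 kJ/min.
F: E/h = 890/12 = 74.17 kJ/min.
74.17 < 133.8, so adding F would lower the average — exclude it.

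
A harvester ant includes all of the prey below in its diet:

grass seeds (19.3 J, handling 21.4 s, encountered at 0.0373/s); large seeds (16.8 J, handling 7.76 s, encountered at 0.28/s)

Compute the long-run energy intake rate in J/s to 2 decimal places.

1.37 J/s

Energy encountered per unit search time: 0.0373×19.3 + 0.28×16.8 = 5.424 J/s.
Handling time per unit search time: 0.0373×21.4 + 0.28×7.76 = 2.971.
Rate = 5.424/(1 + 2.971) = 1.366 J/s.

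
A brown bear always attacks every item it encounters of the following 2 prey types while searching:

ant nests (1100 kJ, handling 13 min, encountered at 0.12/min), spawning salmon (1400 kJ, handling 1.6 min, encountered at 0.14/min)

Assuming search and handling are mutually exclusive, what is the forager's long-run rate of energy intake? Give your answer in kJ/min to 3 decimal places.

R = (0.12×1100 + 0.14×1400) / (1 + 0.12×13 + 0.14×1.6) = 328/2.784 = 117.8 kJ/min.

117.816 kJ/min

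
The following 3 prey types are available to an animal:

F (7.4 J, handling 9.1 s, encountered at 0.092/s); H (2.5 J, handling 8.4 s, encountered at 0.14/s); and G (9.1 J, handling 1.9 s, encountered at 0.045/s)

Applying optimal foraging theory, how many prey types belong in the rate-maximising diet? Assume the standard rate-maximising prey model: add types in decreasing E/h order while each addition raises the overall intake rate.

2

E/h in descending order: G 4.79, F 0.813, H 0.298 J/s. The optimal diet is the largest prefix of this list for which every included type satisfies E_i/h_i > R on the types above it.
Rate on top 1: 0.3772. F: 0.813 > 0.3772 → include.
Rate on top 2: 0.5671. H: 0.298 < 0.5671 → exclude; stop.
Optimal diet: G, F — 2 of 3 types.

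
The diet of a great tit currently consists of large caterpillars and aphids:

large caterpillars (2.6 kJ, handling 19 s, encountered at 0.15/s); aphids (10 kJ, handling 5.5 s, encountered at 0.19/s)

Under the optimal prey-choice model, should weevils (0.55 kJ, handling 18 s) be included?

No

Intake rate on the current diet: R = (0.15×2.6 + 0.19×10) / (1 + 0.15×19 + 0.19×5.5) = 2.29/4.895 = 0.4678 kJ/s.
weevils: E/h = 0.55/18 = 0.03056 kJ/s.
Since 0.03056 < R, time spent handling weevils is better spent searching.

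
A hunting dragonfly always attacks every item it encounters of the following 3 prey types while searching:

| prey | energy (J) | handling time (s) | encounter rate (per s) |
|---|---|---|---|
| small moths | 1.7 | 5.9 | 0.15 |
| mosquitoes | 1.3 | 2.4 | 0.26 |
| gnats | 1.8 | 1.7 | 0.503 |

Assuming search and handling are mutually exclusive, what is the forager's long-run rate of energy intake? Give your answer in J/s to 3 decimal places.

0.445 J/s

Energy encountered per unit search time: 0.15×1.7 + 0.26×1.3 + 0.503×1.8 = 1.498 J/s.
Handling time per unit search time: 0.15×5.9 + 0.26×2.4 + 0.503×1.7 = 2.364.
Rate = 1.498/(1 + 2.364) = 0.4454 J/s.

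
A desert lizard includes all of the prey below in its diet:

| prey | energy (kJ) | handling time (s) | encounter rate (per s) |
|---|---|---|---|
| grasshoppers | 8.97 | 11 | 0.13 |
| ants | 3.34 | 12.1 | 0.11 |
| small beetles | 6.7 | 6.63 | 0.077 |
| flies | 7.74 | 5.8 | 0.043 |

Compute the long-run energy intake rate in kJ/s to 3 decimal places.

R = (0.13×8.97 + 0.11×3.34 + 0.077×6.7 + 0.043×7.74) / (1 + 0.13×11 + 0.11×12.1 + 0.077×6.63 + 0.043×5.8) = 2.382/4.521 = 0.5269 kJ/s.

0.527 kJ/s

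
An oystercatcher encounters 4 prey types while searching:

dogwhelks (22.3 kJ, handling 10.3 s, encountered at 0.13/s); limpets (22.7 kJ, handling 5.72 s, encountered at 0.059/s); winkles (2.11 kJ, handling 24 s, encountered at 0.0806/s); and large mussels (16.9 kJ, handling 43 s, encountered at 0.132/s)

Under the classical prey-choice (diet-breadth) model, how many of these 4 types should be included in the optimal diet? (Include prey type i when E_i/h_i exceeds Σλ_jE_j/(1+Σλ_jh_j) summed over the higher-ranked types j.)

Rank by E/h (kJ/s): limpets 3.97, dogwhelks 2.17, large mussels 0.393, winkles 0.0879. Include each in turn until the next type's E/h falls below the running intake rate.
Rate on top 1: 1.001. dogwhelks: 2.17 > 1.001 → include.
Rate on top 2: 1.584. large mussels: 0.393 < 1.584 → exclude; stop.
Optimal diet: limpets, dogwhelks — 2 of 4 types.

2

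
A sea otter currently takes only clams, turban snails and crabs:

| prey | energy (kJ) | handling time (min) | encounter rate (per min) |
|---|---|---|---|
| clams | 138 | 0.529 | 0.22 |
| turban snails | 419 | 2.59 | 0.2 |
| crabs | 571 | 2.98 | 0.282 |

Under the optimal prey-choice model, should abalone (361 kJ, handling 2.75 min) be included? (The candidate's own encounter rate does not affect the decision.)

Intake rate on the current diet: R = (0.22×138 + 0.2×419 + 0.282×571) / (1 + 0.22×0.529 + 0.2×2.59 + 0.282×2.98) = 275.2/2.475 = 111.2 kJ/min.
abalone: E/h = 361/2.75 = 131.3 kJ/min.
131.3 > 111.2, so adding abalone raises the average — include it.

Yes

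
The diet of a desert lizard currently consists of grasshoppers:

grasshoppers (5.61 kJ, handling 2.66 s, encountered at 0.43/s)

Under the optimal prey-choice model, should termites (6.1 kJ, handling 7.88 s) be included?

Intake rate on the current diet: R = (0.43×5.61) / (1 + 0.43×2.66) = 2.412/2.144 = 1.125 kJ/s.
termites: E/h = 6.1/7.88 = 0.7741 kJ/s.
Since 0.7741 < R, time spent handling termites is better spent searching.

No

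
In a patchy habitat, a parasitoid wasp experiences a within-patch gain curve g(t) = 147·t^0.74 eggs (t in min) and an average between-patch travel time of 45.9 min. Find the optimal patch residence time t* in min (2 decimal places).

130.64 min

By the marginal value theorem, leave when the instantaneous gain rate g'(t) equals the habitat-wide average g(t)/(T + t).
g'(t) = 0.74·147·t^-0.26. Setting 0.74·147·t^-0.26 = 147·t^0.74/(45.9+t) gives 0.74(45.9+t) = t, so 0.26·t = 0.74×45.9.
t* = 0.74×45.9/0.26 = 130.6 min.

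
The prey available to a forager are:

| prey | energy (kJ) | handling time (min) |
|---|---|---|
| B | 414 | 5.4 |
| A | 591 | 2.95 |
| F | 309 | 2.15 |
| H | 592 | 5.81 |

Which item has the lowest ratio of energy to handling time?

In descending order of E/h:
A: 591/2.95 = 200 kJ/min
F: 309/2.15 = 144 kJ/min
H: 592/5.81 = 102 kJ/min
B: 414/5.4 = 76.7 kJ/min

B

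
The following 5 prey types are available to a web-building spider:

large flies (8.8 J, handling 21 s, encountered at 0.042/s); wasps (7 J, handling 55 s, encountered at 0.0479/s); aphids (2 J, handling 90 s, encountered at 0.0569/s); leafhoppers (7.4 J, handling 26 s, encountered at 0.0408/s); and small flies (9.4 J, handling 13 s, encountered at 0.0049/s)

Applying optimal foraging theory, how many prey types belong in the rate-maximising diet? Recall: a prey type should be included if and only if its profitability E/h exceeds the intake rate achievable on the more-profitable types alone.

Profitabilities (E/h, J/s): small flies 0.723, large flies 0.419, leafhoppers 0.285, wasps 0.127, aphids 0.0222. Add prey in this order while the next type's profitability exceeds the intake rate on those already taken.
Rate on top 1: 0.0433. large flies: 0.419 > 0.0433 → include.
Rate on top 2: 0.2136. leafhoppers: 0.285 > 0.2136 → include.
Rate on top 3: 0.2387. wasps: 0.127 < 0.2387 → exclude; stop.
Optimal diet: small flies, large flies, leafhoppers — 3 of 5 types.

3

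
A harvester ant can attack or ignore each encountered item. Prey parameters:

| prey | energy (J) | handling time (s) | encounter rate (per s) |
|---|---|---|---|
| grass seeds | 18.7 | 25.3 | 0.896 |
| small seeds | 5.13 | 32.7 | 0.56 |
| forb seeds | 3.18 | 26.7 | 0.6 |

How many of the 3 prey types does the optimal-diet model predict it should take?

Rank by E/h (J/s): grass seeds 0.739, small seeds 0.157, forb seeds 0.119. Include each in turn until the next type's E/h falls below the running intake rate.
Rate on top 1: 0.7079. small seeds: 0.157 < 0.7079 → exclude; stop.
Optimal diet: grass seeds — 1 of 3 types.

1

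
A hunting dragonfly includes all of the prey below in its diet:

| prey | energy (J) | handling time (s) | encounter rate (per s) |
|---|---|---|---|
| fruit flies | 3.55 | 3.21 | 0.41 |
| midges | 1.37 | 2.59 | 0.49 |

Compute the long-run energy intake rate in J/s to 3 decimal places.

R = Σλ_iE_i / (1 + Σλ_ih_i)
Numerator: 0.41×3.55 + 0.49×1.37 = 2.127
Denominator: 1 + 0.41×3.21 + 0.49×2.59 = 3.585
R = 2.127/3.585 = 0.5932 J/s

0.593 J/s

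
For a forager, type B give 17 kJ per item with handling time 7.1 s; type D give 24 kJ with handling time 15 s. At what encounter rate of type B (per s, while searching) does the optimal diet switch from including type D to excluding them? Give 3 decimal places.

The zero-one rule: include type D iff E₂/h₂ > λE₁/(1+λh₁). Equality gives the switch point.
λE₁h₂ = E₂ + λE₂h₁ ⇒ λ = E₂/(E₁h₂ − E₂h₁) = 24/(255 − 170.4) = 0.2837 per s.

0.284 per s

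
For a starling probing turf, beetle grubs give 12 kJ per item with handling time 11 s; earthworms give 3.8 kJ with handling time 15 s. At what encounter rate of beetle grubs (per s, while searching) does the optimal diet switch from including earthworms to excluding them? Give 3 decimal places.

0.027 per s

The zero-one rule: include earthworms iff E₂/h₂ > λE₁/(1+λh₁). Equality gives the switch point.
λE₁h₂ = E₂ + λE₂h₁ ⇒ λ = E₂/(E₁h₂ − E₂h₁) = 3.8/(180 − 41.8) = 0.0275 per s.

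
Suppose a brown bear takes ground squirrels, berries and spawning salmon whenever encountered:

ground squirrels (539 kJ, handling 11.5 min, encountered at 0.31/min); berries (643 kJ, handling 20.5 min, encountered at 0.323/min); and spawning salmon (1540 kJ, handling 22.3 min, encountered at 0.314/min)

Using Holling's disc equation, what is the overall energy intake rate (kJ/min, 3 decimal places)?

Energy encountered per unit search time: 0.31×539 + 0.323×643 + 0.314×1540 = 858.3 kJ/min.
Handling time per unit search time: 0.31×11.5 + 0.323×20.5 + 0.314×22.3 = 17.19.
Rate = 858.3/(1 + 17.19) = 47.19 kJ/min.

47.191 kJ/min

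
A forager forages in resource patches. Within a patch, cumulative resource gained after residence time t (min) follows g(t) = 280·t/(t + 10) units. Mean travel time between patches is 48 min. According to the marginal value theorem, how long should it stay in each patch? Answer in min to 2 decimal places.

21.91 min

Optimal t* satisfies g'(t*) = g(t*)/(T + t*).
g'(t) = 280·10/(t + 10)². Setting 280·10/(t+10)² = 280t/[(t+10)(48+t)] gives 10(48+t) = t(t+10), so t² = 10×48 = 480.
t* = √480 = 21.91 min.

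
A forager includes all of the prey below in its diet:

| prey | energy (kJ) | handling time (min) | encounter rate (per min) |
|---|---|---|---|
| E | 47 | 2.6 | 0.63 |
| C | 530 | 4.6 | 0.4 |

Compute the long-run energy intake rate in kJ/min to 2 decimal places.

53.95 kJ/min

R = Σλ_iE_i / (1 + Σλ_ih_i)
Numerator: 0.63×47 + 0.4×530 = 241.6
Denominator: 1 + 0.63×2.6 + 0.4×4.6 = 4.478
R = 241.6/4.478 = 53.95 kJ/min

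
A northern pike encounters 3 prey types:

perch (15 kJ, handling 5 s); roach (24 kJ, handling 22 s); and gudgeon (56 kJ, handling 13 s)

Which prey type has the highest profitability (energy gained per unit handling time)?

gudgeon

Profitability E/h (kJ/s): perch = 15/5 = 3, roach = 24/22 = 1.09, gudgeon = 56/13 = 4.31.
Ranked: gudgeon > perch > roach.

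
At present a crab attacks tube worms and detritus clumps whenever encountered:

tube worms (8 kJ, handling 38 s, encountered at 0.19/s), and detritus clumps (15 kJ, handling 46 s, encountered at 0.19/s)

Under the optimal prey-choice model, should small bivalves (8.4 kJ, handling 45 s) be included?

Current rate: (0.19×8 + 0.19×15)/(1 + 0.19×38 + 0.19×46) = 0.2577 kJ/s.
small bivalves: E/h = 8.4/45 = 0.1867 kJ/s.
Since 0.1867 < R, time spent handling small bivalves is better spent searching.

No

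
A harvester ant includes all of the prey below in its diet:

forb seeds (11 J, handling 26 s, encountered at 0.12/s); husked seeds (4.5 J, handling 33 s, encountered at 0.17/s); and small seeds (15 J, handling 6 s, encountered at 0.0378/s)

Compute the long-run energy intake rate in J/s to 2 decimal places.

0.27 J/s

Energy encountered per unit search time: 0.12×11 + 0.17×4.5 + 0.0378×15 = 2.652 J/s.
Handling time per unit search time: 0.12×26 + 0.17×33 + 0.0378×6 = 8.957.
Rate = 2.652/(1 + 8.957) = 0.2664 J/s.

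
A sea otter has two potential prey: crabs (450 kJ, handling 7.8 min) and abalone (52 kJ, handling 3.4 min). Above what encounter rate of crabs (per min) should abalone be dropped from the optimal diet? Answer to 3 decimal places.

0.046 per min

At the threshold, the rate on crabs alone equals the profitability of abalone: λ·450/(1 + λ·7.8) = 52/3.4 = 15.29.
Rearranging, λ(450 − 15.29×7.8) = 15.29, so λ = 15.29/330.7 = 0.04625 per min.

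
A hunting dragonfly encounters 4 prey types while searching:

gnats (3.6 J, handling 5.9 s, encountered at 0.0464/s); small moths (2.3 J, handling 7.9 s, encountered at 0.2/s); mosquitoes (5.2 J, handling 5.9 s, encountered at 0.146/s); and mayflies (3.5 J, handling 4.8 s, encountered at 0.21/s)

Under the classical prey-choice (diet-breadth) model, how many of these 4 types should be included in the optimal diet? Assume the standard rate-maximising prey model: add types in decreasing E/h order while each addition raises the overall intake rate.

Rank by E/h (J/s): mosquitoes 0.881, mayflies 0.729, gnats 0.61, small moths 0.291. Include each in turn until the next type's E/h falls below the running intake rate.
Rate on top 1: 0.4079. mayflies: 0.729 > 0.4079 → include.
Rate on top 2: 0.5207. gnats: 0.61 > 0.5207 → include.
Rate on top 3: 0.5285. small moths: 0.291 < 0.5285 → exclude; stop.
Optimal diet: mosquitoes, mayflies, gnats — 3 of 4 types.

3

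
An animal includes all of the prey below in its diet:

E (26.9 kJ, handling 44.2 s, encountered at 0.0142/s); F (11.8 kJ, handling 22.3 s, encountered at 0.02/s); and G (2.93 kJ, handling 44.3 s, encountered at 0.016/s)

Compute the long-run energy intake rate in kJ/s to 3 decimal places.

R = Σλ_iE_i / (1 + Σλ_ih_i)
Numerator: 0.0142×26.9 + 0.02×11.8 + 0.016×2.93 = 0.6649
Denominator: 1 + 0.0142×44.2 + 0.02×22.3 + 0.016×44.3 = 2.782
R = 0.6649/2.782 = 0.2389 kJ/s

0.239 kJ/s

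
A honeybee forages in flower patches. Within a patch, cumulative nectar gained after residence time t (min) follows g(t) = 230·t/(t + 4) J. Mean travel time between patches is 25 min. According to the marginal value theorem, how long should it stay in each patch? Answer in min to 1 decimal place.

Maximise g(t)/(T+t): set derivative to zero → g'(t)(T+t) = g(t).
g'(t) = 230·4/(t + 4)². Setting 230·4/(t+4)² = 230t/[(t+4)(25+t)] gives 4(25+t) = t(t+4), so t² = 4×25 = 100.
t* = √100 = 10 min.

10.0 min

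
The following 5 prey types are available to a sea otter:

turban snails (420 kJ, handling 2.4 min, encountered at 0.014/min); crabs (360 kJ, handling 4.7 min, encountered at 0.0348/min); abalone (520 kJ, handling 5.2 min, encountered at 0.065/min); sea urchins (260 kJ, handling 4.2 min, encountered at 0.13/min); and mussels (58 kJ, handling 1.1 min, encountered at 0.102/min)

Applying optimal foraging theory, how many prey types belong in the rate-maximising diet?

Profitabilities (E/h, kJ/min): turban snails 175, abalone 100, crabs 76.6, sea urchins 61.9, mussels 52.7. Add prey in this order while the next type's profitability exceeds the intake rate on those already taken.
Rate on top 1: 5.689. abalone: 100 > 5.689 → include.
Rate on top 2: 28.93. crabs: 76.6 > 28.93 → include.
Rate on top 3: 34.01. sea urchins: 61.9 > 34.01 → include.
Rate on top 4: 41.33. mussels: 52.7 > 41.33 → include.
Optimal diet: turban snails, abalone, crabs, sea urchins, mussels — 5 of 5 types.

5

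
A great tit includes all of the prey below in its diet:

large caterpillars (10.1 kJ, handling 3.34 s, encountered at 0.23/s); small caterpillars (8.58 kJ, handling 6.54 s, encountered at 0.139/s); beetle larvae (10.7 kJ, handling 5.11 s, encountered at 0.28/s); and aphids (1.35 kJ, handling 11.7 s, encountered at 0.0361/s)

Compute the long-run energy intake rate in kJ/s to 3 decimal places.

R = (0.23×10.1 + 0.139×8.58 + 0.28×10.7 + 0.0361×1.35) / (1 + 0.23×3.34 + 0.139×6.54 + 0.28×5.11 + 0.0361×11.7) = 6.56/4.53 = 1.448 kJ/s.

1.448 kJ/s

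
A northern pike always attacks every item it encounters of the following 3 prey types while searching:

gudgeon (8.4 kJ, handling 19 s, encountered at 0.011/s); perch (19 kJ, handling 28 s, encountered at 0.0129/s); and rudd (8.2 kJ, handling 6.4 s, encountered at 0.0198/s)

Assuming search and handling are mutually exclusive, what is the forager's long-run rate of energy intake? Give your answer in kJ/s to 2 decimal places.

Energy encountered per unit search time: 0.011×8.4 + 0.0129×19 + 0.0198×8.2 = 0.4999 kJ/s.
Handling time per unit search time: 0.011×19 + 0.0129×28 + 0.0198×6.4 = 0.6969.
Rate = 0.4999/(1 + 0.6969) = 0.2946 kJ/s.

0.29 kJ/s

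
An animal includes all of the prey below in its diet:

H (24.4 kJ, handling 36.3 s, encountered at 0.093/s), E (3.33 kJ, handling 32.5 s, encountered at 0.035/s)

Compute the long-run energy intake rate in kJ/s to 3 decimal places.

R = Σλ_iE_i / (1 + Σλ_ih_i)
Numerator: 0.093×24.4 + 0.035×3.33 = 2.386
Denominator: 1 + 0.093×36.3 + 0.035×32.5 = 5.513
R = 2.386/5.513 = 0.4327 kJ/s

0.433 kJ/s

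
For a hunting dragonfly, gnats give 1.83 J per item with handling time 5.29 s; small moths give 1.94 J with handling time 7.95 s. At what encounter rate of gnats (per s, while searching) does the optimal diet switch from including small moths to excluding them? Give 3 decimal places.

0.453 per s

Drop small moths once their profitability E₂/h₂ falls below the rate achievable on gnats alone: E₂/h₂ = λE₁/(1 + λh₁).
Solve for λ: λE₁h₂ = E₂(1 + λh₁) → λ(E₁h₂ − E₂h₁) = E₂ → λ = E₂/(E₁h₂ − E₂h₁).
λ = 1.94/(1.83×7.95 − 1.94×5.29) = 1.94/4.286 = 0.4526 per s.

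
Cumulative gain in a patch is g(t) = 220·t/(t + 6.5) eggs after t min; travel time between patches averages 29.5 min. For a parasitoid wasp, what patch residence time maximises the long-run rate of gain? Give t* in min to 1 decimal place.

13.8 min

Maximise g(t)/(T+t): set derivative to zero → g'(t)(T+t) = g(t).
g'(t) = 220·6.5/(t + 6.5)². Setting 220·6.5/(t+6.5)² = 220t/[(t+6.5)(29.5+t)] gives 6.5(29.5+t) = t(t+6.5), so t² = 6.5×29.5 = 191.8.
t* = √191.8 = 13.85 min.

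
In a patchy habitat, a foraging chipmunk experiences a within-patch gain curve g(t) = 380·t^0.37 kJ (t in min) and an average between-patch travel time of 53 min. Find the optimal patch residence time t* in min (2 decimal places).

31.13 min

By the marginal value theorem, leave when the instantaneous gain rate g'(t) equals the habitat-wide average g(t)/(T + t).
g'(t) = 0.37·380·t^-0.63. Setting 0.37·380·t^-0.63 = 380·t^0.37/(53+t) gives 0.37(53+t) = t, so 0.63·t = 0.37×53.
t* = 0.37×53/0.63 = 31.13 min.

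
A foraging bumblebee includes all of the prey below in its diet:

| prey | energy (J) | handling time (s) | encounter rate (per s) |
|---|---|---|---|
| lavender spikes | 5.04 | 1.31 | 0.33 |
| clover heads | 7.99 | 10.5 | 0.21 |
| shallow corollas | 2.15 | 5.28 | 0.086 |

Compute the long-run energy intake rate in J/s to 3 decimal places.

Energy encountered per unit search time: 0.33×5.04 + 0.21×7.99 + 0.086×2.15 = 3.526 J/s.
Handling time per unit search time: 0.33×1.31 + 0.21×10.5 + 0.086×5.28 = 3.091.
Rate = 3.526/(1 + 3.091) = 0.8618 J/s.

0.862 J/s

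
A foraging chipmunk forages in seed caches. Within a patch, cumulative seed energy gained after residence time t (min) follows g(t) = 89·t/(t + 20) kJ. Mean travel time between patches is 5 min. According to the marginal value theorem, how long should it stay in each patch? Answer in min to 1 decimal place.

Optimal t* satisfies g'(t*) = g(t*)/(T + t*).
g'(t) = 89·20/(t + 20)². Setting 89·20/(t+20)² = 89t/[(t+20)(5+t)] gives 20(5+t) = t(t+20), so t² = 20×5 = 100.
t* = √100 = 10 min.

10.0 min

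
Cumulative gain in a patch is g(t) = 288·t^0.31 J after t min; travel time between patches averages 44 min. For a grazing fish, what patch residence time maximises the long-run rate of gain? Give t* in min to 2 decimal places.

By the marginal value theorem, leave when the instantaneous gain rate g'(t) equals the habitat-wide average g(t)/(T + t).
g'(t) = 0.31·288·t^-0.69. Setting 0.31·288·t^-0.69 = 288·t^0.31/(44+t) gives 0.31(44+t) = t, so 0.69·t = 0.31×44.
t* = 0.31×44/0.69 = 19.77 min.

19.77 min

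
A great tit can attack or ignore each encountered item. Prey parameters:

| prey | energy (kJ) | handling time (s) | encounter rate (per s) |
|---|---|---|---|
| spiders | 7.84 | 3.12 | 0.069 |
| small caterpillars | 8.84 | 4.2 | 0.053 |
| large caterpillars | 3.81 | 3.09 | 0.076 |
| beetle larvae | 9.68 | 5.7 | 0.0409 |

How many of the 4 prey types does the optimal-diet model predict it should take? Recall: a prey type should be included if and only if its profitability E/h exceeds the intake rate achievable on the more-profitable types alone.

4

Rank by E/h (kJ/s): spiders 2.51, small caterpillars 2.1, beetle larvae 1.7, large caterpillars 1.23. Include each in turn until the next type's E/h falls below the running intake rate.
Rate on top 1: 0.4451. small caterpillars: 2.1 > 0.4451 → include.
Rate on top 2: 0.7021. beetle larvae: 1.7 > 0.7021 → include.
Rate on top 3: 0.841. large caterpillars: 1.23 > 0.841 → include.
Optimal diet: spiders, small caterpillars, beetle larvae, large caterpillars — 4 of 4 types.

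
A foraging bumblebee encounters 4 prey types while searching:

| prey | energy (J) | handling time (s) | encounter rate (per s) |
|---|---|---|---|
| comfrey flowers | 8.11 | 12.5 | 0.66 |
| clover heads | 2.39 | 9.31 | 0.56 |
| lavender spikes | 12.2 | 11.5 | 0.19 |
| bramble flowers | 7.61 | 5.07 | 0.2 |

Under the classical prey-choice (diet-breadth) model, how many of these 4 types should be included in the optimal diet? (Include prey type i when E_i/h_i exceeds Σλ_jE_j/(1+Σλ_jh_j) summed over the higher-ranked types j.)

E/h in descending order: bramble flowers 1.5, lavender spikes 1.06, comfrey flowers 0.649, clover heads 0.257 J/s. The optimal diet is the largest prefix of this list for which every included type satisfies E_i/h_i > R on the types above it.
Rate on top 1: 0.7557. lavender spikes: 1.06 > 0.7557 → include.
Rate on top 2: 0.9145. comfrey flowers: 0.649 < 0.9145 → exclude; stop.
Optimal diet: bramble flowers, lavender spikes — 2 of 4 types.

2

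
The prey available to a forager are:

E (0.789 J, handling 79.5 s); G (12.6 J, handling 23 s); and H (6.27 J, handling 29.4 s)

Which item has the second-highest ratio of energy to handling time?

H

In descending order of E/h:
G: 12.6/23 = 0.548 J/s
H: 6.27/29.4 = 0.213 J/s
E: 0.789/79.5 = 0.00992 J/s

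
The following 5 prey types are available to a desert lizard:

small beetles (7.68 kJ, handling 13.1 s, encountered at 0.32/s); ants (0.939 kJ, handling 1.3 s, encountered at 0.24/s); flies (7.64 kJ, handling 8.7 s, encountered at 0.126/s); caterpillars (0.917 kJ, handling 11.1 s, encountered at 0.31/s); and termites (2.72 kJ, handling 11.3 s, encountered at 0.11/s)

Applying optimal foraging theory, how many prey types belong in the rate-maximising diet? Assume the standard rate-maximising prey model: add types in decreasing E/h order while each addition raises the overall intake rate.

3

Rank by E/h (kJ/s): flies 0.878, ants 0.722, small beetles 0.586, termites 0.241, caterpillars 0.0826. Include each in turn until the next type's E/h falls below the running intake rate.
Rate on top 1: 0.4592. ants: 0.722 > 0.4592 → include.
Rate on top 2: 0.4933. small beetles: 0.586 > 0.4933 → include.
Rate on top 3: 0.5523. termites: 0.241 < 0.5523 → exclude; stop.
Optimal diet: flies, ants, small beetles — 3 of 5 types.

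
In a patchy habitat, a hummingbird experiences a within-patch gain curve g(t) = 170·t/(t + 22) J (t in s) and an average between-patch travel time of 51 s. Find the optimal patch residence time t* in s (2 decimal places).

33.50 s

By the marginal value theorem, leave when the instantaneous gain rate g'(t) equals the habitat-wide average g(t)/(T + t).
g'(t) = 170·22/(t + 22)². Setting 170·22/(t+22)² = 170t/[(t+22)(51+t)] gives 22(51+t) = t(t+22), so t² = 22×51 = 1122.
t* = √1122 = 33.5 s.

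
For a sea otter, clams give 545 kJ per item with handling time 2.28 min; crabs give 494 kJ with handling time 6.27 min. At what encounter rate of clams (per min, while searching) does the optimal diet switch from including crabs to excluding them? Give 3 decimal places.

0.216 per min

Drop crabs once their profitability E₂/h₂ falls below the rate achievable on clams alone: E₂/h₂ = λE₁/(1 + λh₁).
Solve for λ: λE₁h₂ = E₂(1 + λh₁) → λ(E₁h₂ − E₂h₁) = E₂ → λ = E₂/(E₁h₂ − E₂h₁).
λ = 494/(545×6.27 − 494×2.28) = 494/2291 = 0.2156 per min.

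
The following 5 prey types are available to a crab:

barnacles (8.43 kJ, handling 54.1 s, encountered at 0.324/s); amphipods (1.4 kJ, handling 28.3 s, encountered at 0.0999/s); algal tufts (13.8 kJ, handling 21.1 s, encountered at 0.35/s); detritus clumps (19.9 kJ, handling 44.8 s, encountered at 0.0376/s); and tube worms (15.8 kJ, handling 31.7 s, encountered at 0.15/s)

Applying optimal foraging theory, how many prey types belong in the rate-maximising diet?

1

Profitabilities (E/h, kJ/s): algal tufts 0.654, tube worms 0.498, detritus clumps 0.444, barnacles 0.156, amphipods 0.0495. Add prey in this order while the next type's profitability exceeds the intake rate on those already taken.
Rate on top 1: 0.576. tube worms: 0.498 < 0.576 → exclude; stop.
Optimal diet: algal tufts — 1 of 5 types.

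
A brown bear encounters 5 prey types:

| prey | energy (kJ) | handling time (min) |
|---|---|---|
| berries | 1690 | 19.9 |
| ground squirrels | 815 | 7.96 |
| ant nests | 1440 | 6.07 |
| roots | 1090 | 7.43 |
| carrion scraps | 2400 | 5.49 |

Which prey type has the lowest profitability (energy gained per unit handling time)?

berries

Profitability E/h (kJ/min): berries = 1690/19.9 = 84.9, ground squirrels = 815/7.96 = 102, ant nests = 1440/6.07 = 237, roots = 1090/7.43 = 147, carrion scraps = 2400/5.49 = 437.
Ranked: carrion scraps > ant nests > roots > ground squirrels > berries.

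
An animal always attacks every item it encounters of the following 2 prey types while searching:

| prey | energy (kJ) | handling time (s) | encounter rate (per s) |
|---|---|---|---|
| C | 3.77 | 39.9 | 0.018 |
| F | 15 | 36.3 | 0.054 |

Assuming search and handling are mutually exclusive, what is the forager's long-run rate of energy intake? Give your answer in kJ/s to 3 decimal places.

Energy encountered per unit search time: 0.018×3.77 + 0.054×15 = 0.8779 kJ/s.
Handling time per unit search time: 0.018×39.9 + 0.054×36.3 = 2.678.
Rate = 0.8779/(1 + 2.678) = 0.2387 kJ/s.

0.239 kJ/s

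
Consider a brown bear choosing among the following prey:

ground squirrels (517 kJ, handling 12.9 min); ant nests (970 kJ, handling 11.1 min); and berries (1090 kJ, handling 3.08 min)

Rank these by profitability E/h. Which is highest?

In descending order of E/h:
berries: 1090/3.08 = 354 kJ/min
ant nests: 970/11.1 = 87.4 kJ/min
ground squirrels: 517/12.9 = 40.1 kJ/min

berries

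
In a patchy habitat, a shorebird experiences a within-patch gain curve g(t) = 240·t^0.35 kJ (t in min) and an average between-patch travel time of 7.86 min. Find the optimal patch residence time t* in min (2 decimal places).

By the marginal value theorem, leave when the instantaneous gain rate g'(t) equals the habitat-wide average g(t)/(T + t).
g'(t) = 0.35·240·t^-0.65. Setting 0.35·240·t^-0.65 = 240·t^0.35/(7.86+t) gives 0.35(7.86+t) = t, so 0.65·t = 0.35×7.86.
t* = 0.35×7.86/0.65 = 4.232 min.

4.23 min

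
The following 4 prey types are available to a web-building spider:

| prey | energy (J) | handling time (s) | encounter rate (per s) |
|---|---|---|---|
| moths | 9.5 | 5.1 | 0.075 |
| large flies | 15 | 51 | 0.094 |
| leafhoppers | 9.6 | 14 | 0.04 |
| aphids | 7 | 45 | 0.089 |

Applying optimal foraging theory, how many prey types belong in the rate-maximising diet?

Rank by E/h (J/s): moths 1.86, leafhoppers 0.686, large flies 0.294, aphids 0.156. Include each in turn until the next type's E/h falls below the running intake rate.
Rate on top 1: 0.5154. leafhoppers: 0.686 > 0.5154 → include.
Rate on top 2: 0.5645. large flies: 0.294 < 0.5645 → exclude; stop.
Optimal diet: moths, leafhoppers — 2 of 4 types.

2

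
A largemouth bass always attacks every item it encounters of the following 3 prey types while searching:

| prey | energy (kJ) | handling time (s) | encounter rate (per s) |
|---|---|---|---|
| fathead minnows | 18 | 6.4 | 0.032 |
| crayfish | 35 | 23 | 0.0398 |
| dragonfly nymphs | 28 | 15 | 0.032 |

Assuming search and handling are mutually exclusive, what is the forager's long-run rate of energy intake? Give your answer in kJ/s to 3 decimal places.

1.102 kJ/s

Energy encountered per unit search time: 0.032×18 + 0.0398×35 + 0.032×28 = 2.865 kJ/s.
Handling time per unit search time: 0.032×6.4 + 0.0398×23 + 0.032×15 = 1.6.
Rate = 2.865/(1 + 1.6) = 1.102 kJ/s.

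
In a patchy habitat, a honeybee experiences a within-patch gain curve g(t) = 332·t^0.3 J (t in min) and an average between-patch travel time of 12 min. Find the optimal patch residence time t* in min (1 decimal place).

By the marginal value theorem, leave when the instantaneous gain rate g'(t) equals the habitat-wide average g(t)/(T + t).
g'(t) = 0.3·332·t^-0.7. Setting 0.3·332·t^-0.7 = 332·t^0.3/(12+t) gives 0.3(12+t) = t, so 0.70·t = 0.3×12.
t* = 0.3×12/0.70 = 5.143 min.

5.1 min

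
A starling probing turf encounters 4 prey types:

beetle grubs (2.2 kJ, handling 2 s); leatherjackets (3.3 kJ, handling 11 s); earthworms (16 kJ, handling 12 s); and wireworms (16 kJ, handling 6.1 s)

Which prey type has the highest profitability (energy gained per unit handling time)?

wireworms

In descending order of E/h:
wireworms: 16/6.1 = 2.62 kJ/s
earthworms: 16/12 = 1.33 kJ/s
beetle grubs: 2.2/2 = 1.1 kJ/s
leatherjackets: 3.3/11 = 0.3 kJ/s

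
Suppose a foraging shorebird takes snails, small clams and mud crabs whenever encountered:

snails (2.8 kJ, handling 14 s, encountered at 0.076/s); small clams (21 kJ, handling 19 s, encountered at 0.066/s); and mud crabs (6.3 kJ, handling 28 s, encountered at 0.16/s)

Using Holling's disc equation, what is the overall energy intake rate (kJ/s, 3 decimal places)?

0.334 kJ/s

R = (0.076×2.8 + 0.066×21 + 0.16×6.3) / (1 + 0.076×14 + 0.066×19 + 0.16×28) = 2.607/7.798 = 0.3343 kJ/s.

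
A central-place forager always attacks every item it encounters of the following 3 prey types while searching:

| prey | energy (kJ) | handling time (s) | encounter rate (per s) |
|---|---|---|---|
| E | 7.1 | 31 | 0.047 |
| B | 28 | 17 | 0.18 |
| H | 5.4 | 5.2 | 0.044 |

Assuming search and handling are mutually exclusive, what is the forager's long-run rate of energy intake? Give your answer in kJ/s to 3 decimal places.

0.977 kJ/s

R = Σλ_iE_i / (1 + Σλ_ih_i)
Numerator: 0.047×7.1 + 0.18×28 + 0.044×5.4 = 5.611
Denominator: 1 + 0.047×31 + 0.18×17 + 0.044×5.2 = 5.746
R = 5.611/5.746 = 0.9766 kJ/s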